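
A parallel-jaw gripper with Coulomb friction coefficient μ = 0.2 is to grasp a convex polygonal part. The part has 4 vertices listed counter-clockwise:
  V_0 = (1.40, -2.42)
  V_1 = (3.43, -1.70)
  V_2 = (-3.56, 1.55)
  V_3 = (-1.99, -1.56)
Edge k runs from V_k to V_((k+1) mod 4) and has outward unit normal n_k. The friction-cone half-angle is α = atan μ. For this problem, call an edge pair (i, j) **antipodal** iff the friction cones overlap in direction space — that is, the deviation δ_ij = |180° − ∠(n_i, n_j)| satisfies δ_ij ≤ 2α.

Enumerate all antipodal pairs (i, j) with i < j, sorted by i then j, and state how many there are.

α = atan 0.2 = 11.31°;  2α = 22.62°
n_0 = (+0.3343, -0.9425)
n_1 = (+0.4216, +0.9068)
n_2 = (-0.8927, -0.4507)
n_3 = (-0.2459, -0.9693)
  (0,1): δ = 44.46°  ·
  (0,2): δ = 97.26°  ·
  (0,3): δ = 146.24°  ·
  (1,2): δ = 38.28°  ·
  (1,3): δ = 10.70°  ✓
  (2,3): δ = 131.02°  ·
antipodal pairs: 1

count = 1; pairs: (1,3)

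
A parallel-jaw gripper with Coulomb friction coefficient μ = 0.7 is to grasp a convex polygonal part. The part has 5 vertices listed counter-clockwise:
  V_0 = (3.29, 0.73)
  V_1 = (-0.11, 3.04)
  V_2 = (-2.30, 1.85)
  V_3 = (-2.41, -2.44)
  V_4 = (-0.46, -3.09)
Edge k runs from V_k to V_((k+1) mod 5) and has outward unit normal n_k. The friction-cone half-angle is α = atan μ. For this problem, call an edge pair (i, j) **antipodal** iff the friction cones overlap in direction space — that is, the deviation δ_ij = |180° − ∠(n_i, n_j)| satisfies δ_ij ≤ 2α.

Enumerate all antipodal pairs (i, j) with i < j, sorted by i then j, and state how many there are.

count = 5; pairs: (0,2), (0,3), (1,3), (1,4), (2,4)

α = atan 0.7 = 34.99°;  2α = 69.98°
n_0 = (+0.5620, +0.8272)
n_1 = (-0.4774, +0.8787)
n_2 = (-0.9997, +0.0256)
n_3 = (-0.3162, -0.9487)
n_4 = (+0.7136, -0.7005)
  (0,1): δ = 117.29°  ·
  (0,2): δ = 57.28°  ✓
  (0,3): δ = 15.76°  ✓
  (0,4): δ = 79.72°  ·
  (1,2): δ = 119.99°  ·
  (1,3): δ = 46.95°  ✓
  (1,4): δ = 17.01°  ✓
  (2,3): δ = 106.97°  ·
  (2,4): δ = 43.00°  ✓
  (3,4): δ = 116.04°  ·
antipodal pairs: 5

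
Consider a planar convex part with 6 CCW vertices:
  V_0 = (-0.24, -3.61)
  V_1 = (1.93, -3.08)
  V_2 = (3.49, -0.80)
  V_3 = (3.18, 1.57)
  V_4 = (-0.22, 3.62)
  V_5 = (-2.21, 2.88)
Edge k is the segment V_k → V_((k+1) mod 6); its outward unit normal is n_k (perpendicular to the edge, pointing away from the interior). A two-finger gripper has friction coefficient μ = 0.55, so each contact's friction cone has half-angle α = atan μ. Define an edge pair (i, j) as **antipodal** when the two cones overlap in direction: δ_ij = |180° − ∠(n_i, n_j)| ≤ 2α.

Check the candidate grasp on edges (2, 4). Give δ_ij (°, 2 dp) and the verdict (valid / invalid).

α = atan 0.55 = 28.81°;  2α = 57.62°
edge 2: e_2 = (-0.31, +2.37);  n_2 = (+0.9916, +0.1297)
edge 4: e_4 = (-1.99, -0.74);  n_4 = (-0.3485, +0.9373)
∠(n_2, n_4) = 102.95°
δ = |180° − 102.95°| = 77.05°
77.05° > 2α = 57.62°  →  invalid

δ = 77.05°, invalid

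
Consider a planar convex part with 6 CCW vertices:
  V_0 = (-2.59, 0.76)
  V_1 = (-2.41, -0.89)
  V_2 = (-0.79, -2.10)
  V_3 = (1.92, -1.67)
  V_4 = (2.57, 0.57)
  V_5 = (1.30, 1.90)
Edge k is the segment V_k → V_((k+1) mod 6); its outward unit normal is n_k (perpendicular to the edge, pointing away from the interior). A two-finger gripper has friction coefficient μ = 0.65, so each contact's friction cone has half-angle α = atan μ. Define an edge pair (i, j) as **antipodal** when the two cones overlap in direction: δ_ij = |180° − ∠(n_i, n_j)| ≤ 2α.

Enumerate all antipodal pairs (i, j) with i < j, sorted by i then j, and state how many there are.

count = 7; pairs: (0,3), (0,4), (1,4), (1,5), (2,4), (2,5), (3,5)

α = atan 0.65 = 33.02°;  2α = 66.05°
n_0 = (-0.9941, -0.1084)
n_1 = (-0.5984, -0.8012)
n_2 = (+0.1567, -0.9876)
n_3 = (+0.9604, -0.2787)
n_4 = (+0.7232, +0.6906)
n_5 = (-0.2812, +0.9596)
  (0,1): δ = 132.98°  ·
  (0,2): δ = 87.21°  ·
  (0,3): δ = 22.41°  ✓
  (0,4): δ = 37.45°  ✓
  (0,5): δ = 100.11°  ·
  (1,2): δ = 134.23°  ·
  (1,3): δ = 69.43°  ·
  (1,4): δ = 9.57°  ✓
  (1,5): δ = 53.09°  ✓
  (2,3): δ = 115.20°  ·
  (2,4): δ = 55.34°  ✓
  (2,5): δ = 7.32°  ✓
  (3,4): δ = 120.14°  ·
  (3,5): δ = 57.48°  ✓
  (4,5): δ = 117.34°  ·
antipodal pairs: 7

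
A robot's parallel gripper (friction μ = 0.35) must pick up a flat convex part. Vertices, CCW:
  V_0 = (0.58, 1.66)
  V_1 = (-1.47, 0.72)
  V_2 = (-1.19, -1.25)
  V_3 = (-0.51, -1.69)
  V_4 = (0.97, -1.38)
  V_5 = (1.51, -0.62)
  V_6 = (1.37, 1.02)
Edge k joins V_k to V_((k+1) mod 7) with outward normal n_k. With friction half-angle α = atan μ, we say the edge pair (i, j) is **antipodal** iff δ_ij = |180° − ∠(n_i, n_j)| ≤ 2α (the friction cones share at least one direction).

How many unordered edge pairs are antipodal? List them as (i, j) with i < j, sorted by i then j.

count = 4; pairs: (0,3), (0,4), (1,5), (2,6)

α = atan 0.35 = 19.29°;  2α = 38.58°
n_0 = (-0.4168, +0.9090)
n_1 = (-0.9900, -0.1407)
n_2 = (-0.5433, -0.8396)
n_3 = (+0.2050, -0.9788)
n_4 = (+0.8152, -0.5792)
n_5 = (+0.9964, +0.0851)
n_6 = (+0.6295, +0.7770)
  (0,1): δ = 106.54°  ·
  (0,2): δ = 57.54°  ·
  (0,3): δ = 12.80°  ✓
  (0,4): δ = 29.97°  ✓
  (0,5): δ = 70.25°  ·
  (0,6): δ = 116.35°  ·
  (1,2): δ = 130.99°  ·
  (1,3): δ = 86.26°  ·
  (1,4): δ = 43.48°  ·
  (1,5): δ = 3.21°  ✓
  (1,6): δ = 42.90°  ·
  (2,3): δ = 135.26°  ·
  (2,4): δ = 92.49°  ·
  (2,5): δ = 52.22°  ·
  (2,6): δ = 6.11°  ✓
  (3,4): δ = 137.22°  ·
  (3,5): δ = 96.95°  ·
  (3,6): δ = 50.84°  ·
  (4,5): δ = 139.73°  ·
  (4,6): δ = 93.62°  ·
  (5,6): δ = 133.89°  ·
antipodal pairs: 4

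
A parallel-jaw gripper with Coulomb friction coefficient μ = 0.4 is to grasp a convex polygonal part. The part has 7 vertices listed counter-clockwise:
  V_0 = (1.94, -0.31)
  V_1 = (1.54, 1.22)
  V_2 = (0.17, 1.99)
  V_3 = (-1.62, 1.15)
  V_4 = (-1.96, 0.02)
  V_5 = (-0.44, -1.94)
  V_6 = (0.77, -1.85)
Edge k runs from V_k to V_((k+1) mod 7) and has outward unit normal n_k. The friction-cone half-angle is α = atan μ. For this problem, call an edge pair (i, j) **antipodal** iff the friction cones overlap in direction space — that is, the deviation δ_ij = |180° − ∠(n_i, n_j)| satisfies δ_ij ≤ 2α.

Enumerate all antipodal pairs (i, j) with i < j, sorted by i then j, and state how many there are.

α = atan 0.4 = 21.80°;  2α = 43.60°
n_0 = (+0.9675, +0.2529)
n_1 = (+0.4900, +0.8717)
n_2 = (-0.4248, +0.9053)
n_3 = (-0.9576, +0.2881)
n_4 = (-0.7902, -0.6128)
n_5 = (+0.0742, -0.9972)
n_6 = (+0.7963, -0.6050)
  (0,1): δ = 133.99°  ·
  (0,2): δ = 79.51°  ·
  (0,3): δ = 31.40°  ✓
  (0,4): δ = 23.14°  ✓
  (0,5): δ = 79.60°  ·
  (0,6): δ = 128.12°  ·
  (1,2): δ = 125.52°  ·
  (1,3): δ = 77.41°  ·
  (1,4): δ = 22.87°  ✓
  (1,5): δ = 33.59°  ✓
  (1,6): δ = 82.11°  ·
  (2,3): δ = 131.89°  ·
  (2,4): δ = 77.35°  ·
  (2,5): δ = 20.89°  ✓
  (2,6): δ = 27.64°  ✓
  (3,4): δ = 125.46°  ·
  (3,5): δ = 69.00°  ·
  (3,6): δ = 20.48°  ✓
  (4,5): δ = 123.54°  ·
  (4,6): δ = 75.02°  ·
  (5,6): δ = 131.48°  ·
antipodal pairs: 7

count = 7; pairs: (0,3), (0,4), (1,4), (1,5), (2,5), (2,6), (3,6)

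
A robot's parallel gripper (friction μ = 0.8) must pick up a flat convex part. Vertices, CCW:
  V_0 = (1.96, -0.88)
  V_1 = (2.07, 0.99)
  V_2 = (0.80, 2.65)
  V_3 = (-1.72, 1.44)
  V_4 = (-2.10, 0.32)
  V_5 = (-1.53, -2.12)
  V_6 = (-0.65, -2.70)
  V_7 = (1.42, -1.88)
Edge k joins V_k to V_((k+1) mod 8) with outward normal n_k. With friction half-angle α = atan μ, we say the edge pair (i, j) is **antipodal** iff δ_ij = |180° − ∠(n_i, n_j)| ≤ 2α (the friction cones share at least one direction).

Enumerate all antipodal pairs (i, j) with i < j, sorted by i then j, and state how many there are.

count = 14; pairs: (0,2), (0,3), (0,4), (0,5), (1,3), (1,4), (1,5), (1,6), (2,5), (2,6), (2,7), (3,6), (3,7), (4,7)

α = atan 0.8 = 38.66°;  2α = 77.32°
n_0 = (+0.9983, -0.0587)
n_1 = (+0.7942, +0.6076)
n_2 = (-0.4328, +0.9015)
n_3 = (-0.9470, +0.3213)
n_4 = (-0.9738, -0.2275)
n_5 = (-0.5503, -0.8350)
n_6 = (+0.3683, -0.9297)
n_7 = (+0.8799, -0.4751)
  (0,1): δ = 139.22°  ·
  (0,2): δ = 60.99°  ✓
  (0,3): δ = 15.37°  ✓
  (0,4): δ = 16.52°  ✓
  (0,5): δ = 59.98°  ✓
  (0,6): δ = 114.98°  ·
  (0,7): δ = 155.00°  ·
  (1,2): δ = 101.77°  ·
  (1,3): δ = 56.16°  ✓
  (1,4): δ = 24.27°  ✓
  (1,5): δ = 19.19°  ✓
  (1,6): δ = 74.19°  ✓
  (1,7): δ = 114.21°  ·
  (2,3): δ = 134.39°  ·
  (2,4): δ = 102.50°  ·
  (2,5): δ = 59.04°  ✓
  (2,6): δ = 4.04°  ✓
  (2,7): δ = 35.98°  ✓
  (3,4): δ = 148.11°  ·
  (3,5): δ = 104.65°  ·
  (3,6): δ = 49.65°  ✓
  (3,7): δ = 9.63°  ✓
  (4,5): δ = 136.54°  ·
  (4,6): δ = 81.54°  ·
  (4,7): δ = 41.52°  ✓
  (5,6): δ = 125.00°  ·
  (5,7): δ = 84.98°  ·
  (6,7): δ = 139.98°  ·
antipodal pairs: 14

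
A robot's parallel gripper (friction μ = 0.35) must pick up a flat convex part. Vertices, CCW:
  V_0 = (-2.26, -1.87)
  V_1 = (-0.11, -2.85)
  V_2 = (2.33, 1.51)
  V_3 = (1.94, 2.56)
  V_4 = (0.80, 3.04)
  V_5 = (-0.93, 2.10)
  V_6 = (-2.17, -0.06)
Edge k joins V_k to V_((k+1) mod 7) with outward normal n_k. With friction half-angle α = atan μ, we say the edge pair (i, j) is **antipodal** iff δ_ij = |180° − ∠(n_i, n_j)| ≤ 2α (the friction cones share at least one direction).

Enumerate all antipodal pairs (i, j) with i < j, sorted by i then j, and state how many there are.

count = 5; pairs: (0,3), (1,4), (1,5), (1,6), (2,6)

α = atan 0.35 = 19.29°;  2α = 38.58°
n_0 = (-0.4148, -0.9099)
n_1 = (+0.8726, -0.4884)
n_2 = (+0.9374, +0.3482)
n_3 = (+0.3881, +0.9216)
n_4 = (-0.4774, +0.8787)
n_5 = (-0.8673, +0.4979)
n_6 = (-0.9988, +0.0497)
  (0,1): δ = 94.73°  ·
  (0,2): δ = 45.12°  ·
  (0,3): δ = 1.67°  ✓
  (0,4): δ = 53.02°  ·
  (0,5): δ = 84.65°  ·
  (0,6): δ = 111.66°  ·
  (1,2): δ = 130.39°  ·
  (1,3): δ = 83.60°  ·
  (1,4): δ = 32.25°  ✓
  (1,5): δ = 0.63°  ✓
  (1,6): δ = 26.39°  ✓
  (2,3): δ = 133.21°  ·
  (2,4): δ = 81.86°  ·
  (2,5): δ = 50.24°  ·
  (2,6): δ = 23.22°  ✓
  (3,4): δ = 128.65°  ·
  (3,5): δ = 97.03°  ·
  (3,6): δ = 70.01°  ·
  (4,5): δ = 148.38°  ·
  (4,6): δ = 121.36°  ·
  (5,6): δ = 152.99°  ·
antipodal pairs: 5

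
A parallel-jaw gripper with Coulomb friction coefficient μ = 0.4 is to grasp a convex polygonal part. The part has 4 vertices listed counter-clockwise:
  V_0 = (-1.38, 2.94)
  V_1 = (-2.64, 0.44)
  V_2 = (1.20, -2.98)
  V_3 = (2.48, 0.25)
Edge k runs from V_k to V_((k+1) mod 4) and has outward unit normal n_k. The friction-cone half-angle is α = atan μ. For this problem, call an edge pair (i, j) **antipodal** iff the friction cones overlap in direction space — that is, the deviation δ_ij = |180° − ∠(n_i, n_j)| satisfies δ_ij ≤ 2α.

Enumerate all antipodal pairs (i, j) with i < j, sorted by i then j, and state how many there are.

α = atan 0.4 = 21.80°;  2α = 43.60°
n_0 = (-0.8930, +0.4501)
n_1 = (-0.6651, -0.7468)
n_2 = (+0.9297, -0.3684)
n_3 = (+0.5717, +0.8204)
  (0,1): δ = 104.94°  ·
  (0,2): δ = 5.13°  ✓
  (0,3): δ = 81.88°  ·
  (1,2): δ = 69.93°  ·
  (1,3): δ = 6.82°  ✓
  (2,3): δ = 103.25°  ·
antipodal pairs: 2

count = 2; pairs: (0,2), (1,3)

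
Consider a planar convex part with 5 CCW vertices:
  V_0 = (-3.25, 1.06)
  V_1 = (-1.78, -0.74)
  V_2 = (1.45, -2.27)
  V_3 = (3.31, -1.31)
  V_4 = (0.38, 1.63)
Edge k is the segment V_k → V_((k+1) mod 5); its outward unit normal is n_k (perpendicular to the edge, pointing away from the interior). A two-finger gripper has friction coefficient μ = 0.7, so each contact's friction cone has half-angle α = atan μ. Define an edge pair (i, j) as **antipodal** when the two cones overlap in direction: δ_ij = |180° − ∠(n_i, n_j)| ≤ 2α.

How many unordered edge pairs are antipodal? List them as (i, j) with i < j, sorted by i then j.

α = atan 0.7 = 34.99°;  2α = 69.98°
n_0 = (-0.7745, -0.6325)
n_1 = (-0.4281, -0.9037)
n_2 = (+0.4586, -0.8886)
n_3 = (+0.7083, +0.7059)
n_4 = (-0.1551, +0.9879)
  (0,1): δ = 154.58°  ·
  (0,2): δ = 101.94°  ·
  (0,3): δ = 5.67°  ✓
  (0,4): δ = 59.69°  ✓
  (1,2): δ = 127.35°  ·
  (1,3): δ = 19.75°  ✓
  (1,4): δ = 34.27°  ✓
  (2,3): δ = 72.40°  ·
  (2,4): δ = 18.38°  ✓
  (3,4): δ = 125.98°  ·
antipodal pairs: 5

count = 5; pairs: (0,3), (0,4), (1,3), (1,4), (2,4)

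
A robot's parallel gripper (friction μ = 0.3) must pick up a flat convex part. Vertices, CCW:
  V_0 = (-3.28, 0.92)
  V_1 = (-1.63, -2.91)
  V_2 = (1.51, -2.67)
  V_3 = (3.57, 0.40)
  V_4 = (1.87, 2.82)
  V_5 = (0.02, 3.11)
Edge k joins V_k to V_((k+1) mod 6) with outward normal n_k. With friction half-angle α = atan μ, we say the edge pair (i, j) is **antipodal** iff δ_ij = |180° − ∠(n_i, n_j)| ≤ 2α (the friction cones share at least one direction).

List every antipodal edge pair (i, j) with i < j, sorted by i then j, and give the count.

α = atan 0.3 = 16.70°;  2α = 33.40°
n_0 = (-0.9184, -0.3957)
n_1 = (+0.0762, -0.9971)
n_2 = (+0.8304, -0.5572)
n_3 = (+0.8183, +0.5748)
n_4 = (+0.1549, +0.9879)
n_5 = (-0.5530, +0.8332)
  (0,1): δ = 108.94°  ·
  (0,2): δ = 57.17°  ·
  (0,3): δ = 11.78°  ✓
  (0,4): δ = 57.78°  ·
  (0,5): δ = 100.26°  ·
  (1,2): δ = 128.23°  ·
  (1,3): δ = 59.28°  ·
  (1,4): δ = 13.28°  ✓
  (1,5): δ = 29.20°  ✓
  (2,3): δ = 111.05°  ·
  (2,4): δ = 65.05°  ·
  (2,5): δ = 22.57°  ✓
  (3,4): δ = 134.00°  ·
  (3,5): δ = 91.52°  ·
  (4,5): δ = 137.52°  ·
antipodal pairs: 4

count = 4; pairs: (0,3), (1,4), (1,5), (2,5)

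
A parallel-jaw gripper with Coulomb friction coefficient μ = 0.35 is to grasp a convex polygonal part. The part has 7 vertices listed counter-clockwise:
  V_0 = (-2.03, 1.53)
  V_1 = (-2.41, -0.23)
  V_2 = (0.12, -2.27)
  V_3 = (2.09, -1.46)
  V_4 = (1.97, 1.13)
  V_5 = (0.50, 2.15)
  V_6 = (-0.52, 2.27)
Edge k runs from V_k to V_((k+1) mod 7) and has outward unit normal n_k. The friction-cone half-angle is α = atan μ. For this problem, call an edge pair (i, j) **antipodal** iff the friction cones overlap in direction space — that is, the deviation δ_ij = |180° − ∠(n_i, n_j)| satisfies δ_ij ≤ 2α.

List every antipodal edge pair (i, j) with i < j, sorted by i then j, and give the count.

count = 5; pairs: (0,3), (1,4), (1,5), (2,5), (2,6)

α = atan 0.35 = 19.29°;  2α = 38.58°
n_0 = (-0.9775, +0.2110)
n_1 = (-0.6277, -0.7785)
n_2 = (+0.3803, -0.9249)
n_3 = (+0.9989, +0.0463)
n_4 = (+0.5701, +0.8216)
n_5 = (+0.1168, +0.9932)
n_6 = (-0.4401, +0.8980)
  (0,1): δ = 116.70°  ·
  (0,2): δ = 55.47°  ·
  (0,3): δ = 14.84°  ✓
  (0,4): δ = 67.43°  ·
  (0,5): δ = 95.47°  ·
  (0,6): δ = 128.29°  ·
  (1,2): δ = 118.77°  ·
  (1,3): δ = 48.47°  ·
  (1,4): δ = 4.12°  ✓
  (1,5): δ = 32.17°  ✓
  (1,6): δ = 64.99°  ·
  (2,3): δ = 109.70°  ·
  (2,4): δ = 57.11°  ·
  (2,5): δ = 29.06°  ✓
  (2,6): δ = 3.76°  ✓
  (3,4): δ = 127.41°  ·
  (3,5): δ = 99.36°  ·
  (3,6): δ = 66.54°  ·
  (4,5): δ = 151.95°  ·
  (4,6): δ = 119.14°  ·
  (5,6): δ = 147.18°  ·
antipodal pairs: 5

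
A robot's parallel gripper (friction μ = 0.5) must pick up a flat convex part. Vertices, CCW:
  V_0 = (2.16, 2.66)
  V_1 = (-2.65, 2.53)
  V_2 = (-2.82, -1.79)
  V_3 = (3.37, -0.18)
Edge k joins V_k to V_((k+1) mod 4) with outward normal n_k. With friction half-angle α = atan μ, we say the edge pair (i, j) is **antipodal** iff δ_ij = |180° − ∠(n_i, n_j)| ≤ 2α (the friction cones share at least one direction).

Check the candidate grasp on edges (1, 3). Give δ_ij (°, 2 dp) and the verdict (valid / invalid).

δ = 25.33°, valid

α = atan 0.5 = 26.57°;  2α = 53.13°
edge 1: e_1 = (-0.17, -4.32);  n_1 = (-0.9992, +0.0393)
edge 3: e_3 = (-1.21, +2.84);  n_3 = (+0.9200, +0.3920)
∠(n_1, n_3) = 154.67°
δ = |180° − 154.67°| = 25.33°
25.33° ≤ 2α = 53.13°  →  valid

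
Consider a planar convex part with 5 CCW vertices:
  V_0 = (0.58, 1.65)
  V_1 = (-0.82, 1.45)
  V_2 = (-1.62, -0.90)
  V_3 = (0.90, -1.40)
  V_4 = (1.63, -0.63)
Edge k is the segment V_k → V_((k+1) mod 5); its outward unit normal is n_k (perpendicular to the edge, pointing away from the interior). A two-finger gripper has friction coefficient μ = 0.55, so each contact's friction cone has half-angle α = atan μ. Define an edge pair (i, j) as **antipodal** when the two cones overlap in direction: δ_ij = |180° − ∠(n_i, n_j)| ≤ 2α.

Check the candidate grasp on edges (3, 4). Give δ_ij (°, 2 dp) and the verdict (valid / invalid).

δ = 111.80°, invalid

α = atan 0.55 = 28.81°;  2α = 57.62°
edge 3: e_3 = (+0.73, +0.77);  n_3 = (+0.7257, -0.6880)
edge 4: e_4 = (-1.05, +2.28);  n_4 = (+0.9083, +0.4183)
∠(n_3, n_4) = 68.20°
δ = |180° − 68.20°| = 111.80°
111.80° > 2α = 57.62°  →  invalid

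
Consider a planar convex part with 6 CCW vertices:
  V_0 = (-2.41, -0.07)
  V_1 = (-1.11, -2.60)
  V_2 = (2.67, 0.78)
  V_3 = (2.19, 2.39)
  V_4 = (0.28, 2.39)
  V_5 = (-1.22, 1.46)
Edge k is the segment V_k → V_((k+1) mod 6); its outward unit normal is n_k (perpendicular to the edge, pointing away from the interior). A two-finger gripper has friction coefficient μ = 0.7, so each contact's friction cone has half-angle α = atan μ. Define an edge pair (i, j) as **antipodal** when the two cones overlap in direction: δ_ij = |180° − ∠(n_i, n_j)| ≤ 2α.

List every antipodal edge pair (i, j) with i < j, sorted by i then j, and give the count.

α = atan 0.7 = 34.99°;  2α = 69.98°
n_0 = (-0.8895, -0.4570)
n_1 = (+0.6666, -0.7454)
n_2 = (+0.9583, +0.2857)
n_3 = (+0.0000, +1.0000)
n_4 = (-0.5269, +0.8499)
n_5 = (-0.7894, +0.6139)
  (0,1): δ = 75.39°  ·
  (0,2): δ = 10.59°  ✓
  (0,3): δ = 62.80°  ✓
  (0,4): δ = 94.60°  ·
  (0,5): δ = 114.93°  ·
  (1,2): δ = 115.20°  ·
  (1,3): δ = 41.80°  ✓
  (1,4): δ = 10.00°  ✓
  (1,5): δ = 10.32°  ✓
  (2,3): δ = 106.60°  ·
  (2,4): δ = 74.80°  ·
  (2,5): δ = 54.48°  ✓
  (3,4): δ = 148.20°  ·
  (3,5): δ = 127.87°  ·
  (4,5): δ = 159.67°  ·
antipodal pairs: 6

count = 6; pairs: (0,2), (0,3), (1,3), (1,4), (1,5), (2,5)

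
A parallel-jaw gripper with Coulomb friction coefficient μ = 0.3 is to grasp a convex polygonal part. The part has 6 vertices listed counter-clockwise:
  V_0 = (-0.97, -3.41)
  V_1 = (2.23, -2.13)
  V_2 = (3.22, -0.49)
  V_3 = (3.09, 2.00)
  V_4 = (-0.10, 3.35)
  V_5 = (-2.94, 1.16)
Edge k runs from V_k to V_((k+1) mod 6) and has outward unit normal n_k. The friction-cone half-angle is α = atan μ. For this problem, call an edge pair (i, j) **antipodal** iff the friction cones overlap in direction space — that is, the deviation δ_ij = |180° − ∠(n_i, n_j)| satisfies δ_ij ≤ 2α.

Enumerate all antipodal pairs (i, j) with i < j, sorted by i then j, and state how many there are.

count = 3; pairs: (0,4), (1,4), (2,5)

α = atan 0.3 = 16.70°;  2α = 33.40°
n_0 = (+0.3714, -0.9285)
n_1 = (+0.8561, -0.5168)
n_2 = (+0.9986, +0.0521)
n_3 = (+0.3897, +0.9209)
n_4 = (-0.6107, +0.7919)
n_5 = (-0.9183, -0.3959)
  (0,1): δ = 142.92°  ·
  (0,2): δ = 108.81°  ·
  (0,3): δ = 44.74°  ·
  (0,4): δ = 15.84°  ✓
  (0,5): δ = 91.52°  ·
  (1,2): δ = 145.89°  ·
  (1,3): δ = 81.82°  ·
  (1,4): δ = 21.25°  ✓
  (1,5): δ = 54.44°  ·
  (2,3): δ = 115.93°  ·
  (2,4): δ = 55.35°  ·
  (2,5): δ = 20.33°  ✓
  (3,4): δ = 119.43°  ·
  (3,5): δ = 43.74°  ·
  (4,5): δ = 104.32°  ·
antipodal pairs: 3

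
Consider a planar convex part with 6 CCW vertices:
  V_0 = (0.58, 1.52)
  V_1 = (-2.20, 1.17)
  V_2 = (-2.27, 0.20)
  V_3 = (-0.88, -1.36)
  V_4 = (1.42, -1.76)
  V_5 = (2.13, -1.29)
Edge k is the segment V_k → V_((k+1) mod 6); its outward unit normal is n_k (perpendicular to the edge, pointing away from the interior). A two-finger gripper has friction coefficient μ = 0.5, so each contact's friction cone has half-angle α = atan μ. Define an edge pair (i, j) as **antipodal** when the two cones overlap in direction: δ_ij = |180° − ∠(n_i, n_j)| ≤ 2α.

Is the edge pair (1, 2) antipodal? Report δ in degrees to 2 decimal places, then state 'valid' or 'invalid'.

α = atan 0.5 = 26.57°;  2α = 53.13°
edge 1: e_1 = (-0.07, -0.97);  n_1 = (-0.9974, +0.0720)
edge 2: e_2 = (+1.39, -1.56);  n_2 = (-0.7466, -0.6653)
∠(n_1, n_2) = 45.83°
δ = |180° − 45.83°| = 134.17°
134.17° > 2α = 53.13°  →  invalid

δ = 134.17°, invalid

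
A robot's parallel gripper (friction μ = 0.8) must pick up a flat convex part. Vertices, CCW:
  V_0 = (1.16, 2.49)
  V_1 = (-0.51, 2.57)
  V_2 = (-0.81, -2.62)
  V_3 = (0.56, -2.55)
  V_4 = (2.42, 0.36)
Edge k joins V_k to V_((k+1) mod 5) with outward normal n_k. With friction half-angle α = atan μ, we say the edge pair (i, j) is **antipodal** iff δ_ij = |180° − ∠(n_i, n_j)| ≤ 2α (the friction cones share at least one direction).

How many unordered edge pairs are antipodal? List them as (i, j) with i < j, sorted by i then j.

count = 5; pairs: (0,2), (0,3), (1,3), (1,4), (2,4)

α = atan 0.8 = 38.66°;  2α = 77.32°
n_0 = (+0.0478, +0.9989)
n_1 = (-0.9983, +0.0577)
n_2 = (+0.0510, -0.9987)
n_3 = (+0.8426, -0.5386)
n_4 = (+0.8607, +0.5091)
  (0,1): δ = 90.57°  ·
  (0,2): δ = 5.67°  ✓
  (0,3): δ = 60.16°  ✓
  (0,4): δ = 123.35°  ·
  (1,2): δ = 83.77°  ·
  (1,3): δ = 29.28°  ✓
  (1,4): δ = 33.91°  ✓
  (2,3): δ = 125.51°  ·
  (2,4): δ = 62.32°  ✓
  (3,4): δ = 116.81°  ·
antipodal pairs: 5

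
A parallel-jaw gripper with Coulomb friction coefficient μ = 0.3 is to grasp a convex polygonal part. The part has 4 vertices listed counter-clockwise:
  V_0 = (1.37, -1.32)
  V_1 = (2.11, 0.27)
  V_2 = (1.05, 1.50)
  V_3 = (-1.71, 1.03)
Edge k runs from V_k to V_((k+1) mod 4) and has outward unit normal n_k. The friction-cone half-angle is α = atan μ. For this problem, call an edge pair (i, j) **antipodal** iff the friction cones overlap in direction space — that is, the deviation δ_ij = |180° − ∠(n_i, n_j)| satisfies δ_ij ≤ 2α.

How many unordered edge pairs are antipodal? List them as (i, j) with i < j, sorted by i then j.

count = 1; pairs: (1,3)

α = atan 0.3 = 16.70°;  2α = 33.40°
n_0 = (+0.9066, -0.4219)
n_1 = (+0.7575, +0.6528)
n_2 = (-0.1679, +0.9858)
n_3 = (-0.6066, -0.7950)
  (0,1): δ = 114.29°  ·
  (0,2): δ = 55.38°  ·
  (0,3): δ = 77.61°  ·
  (1,2): δ = 121.09°  ·
  (1,3): δ = 11.90°  ✓
  (2,3): δ = 47.01°  ·
antipodal pairs: 1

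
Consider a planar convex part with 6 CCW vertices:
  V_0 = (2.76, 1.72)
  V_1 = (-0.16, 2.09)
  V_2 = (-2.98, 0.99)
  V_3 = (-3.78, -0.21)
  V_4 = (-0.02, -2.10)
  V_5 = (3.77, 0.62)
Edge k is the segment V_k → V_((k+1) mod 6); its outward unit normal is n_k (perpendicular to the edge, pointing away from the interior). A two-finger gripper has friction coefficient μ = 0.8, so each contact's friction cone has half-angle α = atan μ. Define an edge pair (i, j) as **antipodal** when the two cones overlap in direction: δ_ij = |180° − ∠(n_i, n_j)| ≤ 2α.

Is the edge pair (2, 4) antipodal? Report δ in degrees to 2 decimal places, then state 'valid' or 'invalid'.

δ = 20.64°, valid

α = atan 0.8 = 38.66°;  2α = 77.32°
edge 2: e_2 = (-0.80, -1.20);  n_2 = (-0.8321, +0.5547)
edge 4: e_4 = (+3.79, +2.72);  n_4 = (+0.5831, -0.8124)
∠(n_2, n_4) = 159.36°
δ = |180° − 159.36°| = 20.64°
20.64° ≤ 2α = 77.32°  →  valid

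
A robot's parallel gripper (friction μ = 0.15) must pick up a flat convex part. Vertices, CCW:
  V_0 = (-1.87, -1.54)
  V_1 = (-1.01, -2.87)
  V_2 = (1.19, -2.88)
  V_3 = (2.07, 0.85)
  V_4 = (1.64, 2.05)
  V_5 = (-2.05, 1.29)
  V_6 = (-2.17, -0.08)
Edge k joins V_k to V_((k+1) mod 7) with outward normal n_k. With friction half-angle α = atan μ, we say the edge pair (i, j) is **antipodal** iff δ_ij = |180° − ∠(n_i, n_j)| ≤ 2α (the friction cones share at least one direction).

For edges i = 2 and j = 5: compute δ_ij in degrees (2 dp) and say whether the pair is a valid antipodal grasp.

α = atan 0.15 = 8.53°;  2α = 17.06°
edge 2: e_2 = (+0.88, +3.73);  n_2 = (+0.9733, -0.2296)
edge 5: e_5 = (-0.12, -1.37);  n_5 = (-0.9962, +0.0873)
∠(n_2, n_5) = 171.73°
δ = |180° − 171.73°| = 8.27°
8.27° ≤ 2α = 17.06°  →  valid

δ = 8.27°, valid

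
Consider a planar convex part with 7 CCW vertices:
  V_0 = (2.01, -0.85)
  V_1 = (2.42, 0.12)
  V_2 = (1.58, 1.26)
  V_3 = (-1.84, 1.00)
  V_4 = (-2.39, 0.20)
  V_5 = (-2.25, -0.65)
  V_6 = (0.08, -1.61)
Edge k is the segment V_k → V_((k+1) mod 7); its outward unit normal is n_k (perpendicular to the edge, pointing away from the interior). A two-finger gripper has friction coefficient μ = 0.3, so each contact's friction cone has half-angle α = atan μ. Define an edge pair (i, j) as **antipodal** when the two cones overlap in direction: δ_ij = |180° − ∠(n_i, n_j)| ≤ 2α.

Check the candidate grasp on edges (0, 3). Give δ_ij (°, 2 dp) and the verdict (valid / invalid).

α = atan 0.3 = 16.70°;  2α = 33.40°
edge 0: e_0 = (+0.41, +0.97);  n_0 = (+0.9211, -0.3893)
edge 3: e_3 = (-0.55, -0.80);  n_3 = (-0.8240, +0.5665)
∠(n_0, n_3) = 168.40°
δ = |180° − 168.40°| = 11.60°
11.60° ≤ 2α = 33.40°  →  valid

δ = 11.60°, valid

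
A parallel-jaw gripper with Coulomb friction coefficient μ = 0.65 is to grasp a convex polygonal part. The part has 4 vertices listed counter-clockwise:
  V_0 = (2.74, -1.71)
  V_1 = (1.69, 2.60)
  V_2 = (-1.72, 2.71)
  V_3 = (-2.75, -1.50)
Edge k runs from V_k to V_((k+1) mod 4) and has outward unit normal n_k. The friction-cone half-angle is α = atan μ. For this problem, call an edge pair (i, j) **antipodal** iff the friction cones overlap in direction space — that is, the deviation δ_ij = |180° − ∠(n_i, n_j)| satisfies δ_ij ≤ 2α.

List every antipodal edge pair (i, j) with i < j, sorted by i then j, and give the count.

count = 2; pairs: (0,2), (1,3)

α = atan 0.65 = 33.02°;  2α = 66.05°
n_0 = (+0.9716, +0.2367)
n_1 = (+0.0322, +0.9995)
n_2 = (-0.9714, +0.2376)
n_3 = (-0.0382, -0.9993)
  (0,1): δ = 105.54°  ·
  (0,2): δ = 27.44°  ✓
  (0,3): δ = 74.12°  ·
  (1,2): δ = 101.90°  ·
  (1,3): δ = 0.34°  ✓
  (2,3): δ = 78.44°  ·
antipodal pairs: 2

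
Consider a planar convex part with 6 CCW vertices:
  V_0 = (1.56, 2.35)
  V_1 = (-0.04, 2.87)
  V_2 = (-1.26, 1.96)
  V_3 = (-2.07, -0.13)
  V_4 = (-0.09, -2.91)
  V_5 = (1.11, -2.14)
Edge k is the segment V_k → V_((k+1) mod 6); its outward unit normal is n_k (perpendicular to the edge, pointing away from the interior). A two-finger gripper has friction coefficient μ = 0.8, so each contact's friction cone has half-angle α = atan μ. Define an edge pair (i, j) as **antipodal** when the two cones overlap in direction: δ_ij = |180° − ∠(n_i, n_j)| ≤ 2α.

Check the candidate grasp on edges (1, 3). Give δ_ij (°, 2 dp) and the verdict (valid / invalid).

δ = 91.26°, invalid

α = atan 0.8 = 38.66°;  2α = 77.32°
edge 1: e_1 = (-1.22, -0.91);  n_1 = (-0.5979, +0.8016)
edge 3: e_3 = (+1.98, -2.78);  n_3 = (-0.8145, -0.5801)
∠(n_1, n_3) = 88.74°
δ = |180° − 88.74°| = 91.26°
91.26° > 2α = 77.32°  →  invalid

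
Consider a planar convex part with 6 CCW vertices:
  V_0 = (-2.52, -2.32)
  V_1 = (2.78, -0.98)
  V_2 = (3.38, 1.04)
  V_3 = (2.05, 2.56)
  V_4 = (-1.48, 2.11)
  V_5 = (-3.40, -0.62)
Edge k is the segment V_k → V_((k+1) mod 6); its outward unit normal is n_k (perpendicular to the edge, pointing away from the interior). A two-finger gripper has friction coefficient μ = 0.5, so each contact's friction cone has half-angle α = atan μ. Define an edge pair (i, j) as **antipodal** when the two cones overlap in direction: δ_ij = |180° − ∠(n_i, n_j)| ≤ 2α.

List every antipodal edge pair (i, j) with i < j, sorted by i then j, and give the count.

count = 5; pairs: (0,3), (0,4), (1,4), (1,5), (2,5)

α = atan 0.5 = 26.57°;  2α = 53.13°
n_0 = (+0.2451, -0.9695)
n_1 = (+0.9586, -0.2847)
n_2 = (+0.7526, +0.6585)
n_3 = (-0.1265, +0.9920)
n_4 = (-0.8180, +0.5753)
n_5 = (-0.8881, -0.4597)
  (0,1): δ = 120.73°  ·
  (0,2): δ = 63.00°  ·
  (0,3): δ = 6.92°  ✓
  (0,4): δ = 40.69°  ✓
  (0,5): δ = 103.18°  ·
  (1,2): δ = 122.27°  ·
  (1,3): δ = 66.19°  ·
  (1,4): δ = 18.58°  ✓
  (1,5): δ = 43.91°  ✓
  (2,3): δ = 123.92°  ·
  (2,4): δ = 76.30°  ·
  (2,5): δ = 13.82°  ✓
  (3,4): δ = 132.38°  ·
  (3,5): δ = 69.90°  ·
  (4,5): δ = 117.51°  ·
antipodal pairs: 5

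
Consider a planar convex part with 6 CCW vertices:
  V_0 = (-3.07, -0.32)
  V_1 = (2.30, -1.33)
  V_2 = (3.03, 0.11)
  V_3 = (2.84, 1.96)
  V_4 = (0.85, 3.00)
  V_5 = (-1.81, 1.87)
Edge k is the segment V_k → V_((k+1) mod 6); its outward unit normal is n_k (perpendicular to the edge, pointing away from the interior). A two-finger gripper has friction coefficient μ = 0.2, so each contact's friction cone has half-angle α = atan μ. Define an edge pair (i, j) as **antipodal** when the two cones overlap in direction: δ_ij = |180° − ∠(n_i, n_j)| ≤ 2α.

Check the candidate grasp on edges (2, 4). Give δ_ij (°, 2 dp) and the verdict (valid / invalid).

δ = 72.85°, invalid

α = atan 0.2 = 11.31°;  2α = 22.62°
edge 2: e_2 = (-0.19, +1.85);  n_2 = (+0.9948, +0.1022)
edge 4: e_4 = (-2.66, -1.13);  n_4 = (-0.3910, +0.9204)
∠(n_2, n_4) = 107.15°
δ = |180° − 107.15°| = 72.85°
72.85° > 2α = 22.62°  →  invalid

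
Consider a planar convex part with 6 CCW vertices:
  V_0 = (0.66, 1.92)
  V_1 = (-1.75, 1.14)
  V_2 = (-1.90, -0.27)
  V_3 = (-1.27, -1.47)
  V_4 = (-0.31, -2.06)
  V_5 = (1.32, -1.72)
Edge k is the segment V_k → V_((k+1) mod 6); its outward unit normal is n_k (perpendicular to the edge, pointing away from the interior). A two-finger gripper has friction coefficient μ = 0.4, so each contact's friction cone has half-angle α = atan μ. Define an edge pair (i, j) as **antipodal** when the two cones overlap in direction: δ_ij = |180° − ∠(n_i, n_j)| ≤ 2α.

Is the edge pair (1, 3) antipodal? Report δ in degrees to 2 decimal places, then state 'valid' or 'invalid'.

α = atan 0.4 = 21.80°;  2α = 43.60°
edge 1: e_1 = (-0.15, -1.41);  n_1 = (-0.9944, +0.1058)
edge 3: e_3 = (+0.96, -0.59);  n_3 = (-0.5236, -0.8520)
∠(n_1, n_3) = 64.50°
δ = |180° − 64.50°| = 115.50°
115.50° > 2α = 43.60°  →  invalid

δ = 115.50°, invalid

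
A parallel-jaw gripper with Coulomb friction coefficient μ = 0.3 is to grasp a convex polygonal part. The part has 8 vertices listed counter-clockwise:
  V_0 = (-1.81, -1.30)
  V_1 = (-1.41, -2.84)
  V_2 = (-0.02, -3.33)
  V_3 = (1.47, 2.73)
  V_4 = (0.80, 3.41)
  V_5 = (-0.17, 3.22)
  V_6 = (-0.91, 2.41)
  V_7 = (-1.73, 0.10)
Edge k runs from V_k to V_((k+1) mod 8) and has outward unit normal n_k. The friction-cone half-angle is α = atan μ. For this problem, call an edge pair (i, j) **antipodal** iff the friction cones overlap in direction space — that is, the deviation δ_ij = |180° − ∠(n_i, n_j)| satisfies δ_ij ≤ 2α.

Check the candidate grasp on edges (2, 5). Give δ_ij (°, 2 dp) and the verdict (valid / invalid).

α = atan 0.3 = 16.70°;  2α = 33.40°
edge 2: e_2 = (+1.49, +6.06);  n_2 = (+0.9711, -0.2388)
edge 5: e_5 = (-0.74, -0.81);  n_5 = (-0.7383, +0.6745)
∠(n_2, n_5) = 151.40°
δ = |180° − 151.40°| = 28.60°
28.60° ≤ 2α = 33.40°  →  valid

δ = 28.60°, valid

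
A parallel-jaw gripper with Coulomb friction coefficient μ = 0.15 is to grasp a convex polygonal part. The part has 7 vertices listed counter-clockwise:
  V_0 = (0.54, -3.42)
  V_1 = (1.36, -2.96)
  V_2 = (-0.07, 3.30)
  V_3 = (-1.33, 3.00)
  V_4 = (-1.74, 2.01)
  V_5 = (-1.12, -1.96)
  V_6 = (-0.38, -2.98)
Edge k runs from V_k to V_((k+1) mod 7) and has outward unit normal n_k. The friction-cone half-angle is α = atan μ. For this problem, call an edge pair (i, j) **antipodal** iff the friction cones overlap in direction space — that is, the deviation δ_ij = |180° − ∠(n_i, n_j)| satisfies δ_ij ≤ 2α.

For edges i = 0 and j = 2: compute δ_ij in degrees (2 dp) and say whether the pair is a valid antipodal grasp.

δ = 15.90°, valid

α = atan 0.15 = 8.53°;  2α = 17.06°
edge 0: e_0 = (+0.82, +0.46);  n_0 = (+0.4893, -0.8721)
edge 2: e_2 = (-1.26, -0.30);  n_2 = (-0.2316, +0.9728)
∠(n_0, n_2) = 164.10°
δ = |180° − 164.10°| = 15.90°
15.90° ≤ 2α = 17.06°  →  valid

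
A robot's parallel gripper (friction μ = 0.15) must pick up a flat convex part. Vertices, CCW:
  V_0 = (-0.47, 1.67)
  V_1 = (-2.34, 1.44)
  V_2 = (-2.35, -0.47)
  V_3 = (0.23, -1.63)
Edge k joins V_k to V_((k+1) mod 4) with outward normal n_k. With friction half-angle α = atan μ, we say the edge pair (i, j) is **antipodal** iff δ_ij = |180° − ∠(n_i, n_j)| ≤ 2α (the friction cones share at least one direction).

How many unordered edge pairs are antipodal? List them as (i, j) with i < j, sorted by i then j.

α = atan 0.15 = 8.53°;  2α = 17.06°
n_0 = (-0.1221, +0.9925)
n_1 = (-1.0000, +0.0052)
n_2 = (-0.4101, -0.9121)
n_3 = (+0.9782, +0.2075)
  (0,1): δ = 97.31°  ·
  (0,2): δ = 31.22°  ·
  (0,3): δ = 94.96°  ·
  (1,2): δ = 113.91°  ·
  (1,3): δ = 12.28°  ✓
  (2,3): δ = 53.81°  ·
antipodal pairs: 1

count = 1; pairs: (1,3)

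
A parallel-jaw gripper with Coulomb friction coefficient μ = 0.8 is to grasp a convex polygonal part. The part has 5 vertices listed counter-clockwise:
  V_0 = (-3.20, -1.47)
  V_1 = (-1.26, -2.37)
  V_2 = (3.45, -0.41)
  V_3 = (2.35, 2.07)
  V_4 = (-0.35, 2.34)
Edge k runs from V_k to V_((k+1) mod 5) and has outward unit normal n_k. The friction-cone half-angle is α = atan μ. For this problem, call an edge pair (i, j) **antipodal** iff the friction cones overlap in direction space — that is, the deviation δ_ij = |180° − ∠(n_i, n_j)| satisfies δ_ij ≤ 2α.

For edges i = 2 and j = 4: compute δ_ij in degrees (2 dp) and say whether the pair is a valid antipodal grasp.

δ = 60.72°, valid

α = atan 0.8 = 38.66°;  2α = 77.32°
edge 2: e_2 = (-1.10, +2.48);  n_2 = (+0.9141, +0.4055)
edge 4: e_4 = (-2.85, -3.81);  n_4 = (-0.8008, +0.5990)
∠(n_2, n_4) = 119.28°
δ = |180° − 119.28°| = 60.72°
60.72° ≤ 2α = 77.32°  →  valid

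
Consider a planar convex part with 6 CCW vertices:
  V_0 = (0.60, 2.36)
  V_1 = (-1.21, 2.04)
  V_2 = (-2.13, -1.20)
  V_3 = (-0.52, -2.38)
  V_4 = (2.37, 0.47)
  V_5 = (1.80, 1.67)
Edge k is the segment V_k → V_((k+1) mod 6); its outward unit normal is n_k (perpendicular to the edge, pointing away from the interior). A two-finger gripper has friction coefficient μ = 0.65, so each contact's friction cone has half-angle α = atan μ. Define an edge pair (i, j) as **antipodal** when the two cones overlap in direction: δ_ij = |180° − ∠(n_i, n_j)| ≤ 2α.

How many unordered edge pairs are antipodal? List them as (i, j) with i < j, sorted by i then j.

count = 6; pairs: (0,2), (0,3), (1,3), (1,4), (2,4), (2,5)

α = atan 0.65 = 33.02°;  2α = 66.05°
n_0 = (-0.1741, +0.9847)
n_1 = (-0.9620, +0.2732)
n_2 = (-0.5911, -0.8066)
n_3 = (+0.7022, -0.7120)
n_4 = (+0.9033, +0.4291)
n_5 = (+0.4985, +0.8669)
  (0,1): δ = 115.88°  ·
  (0,2): δ = 46.26°  ✓
  (0,3): δ = 34.57°  ✓
  (0,4): δ = 105.38°  ·
  (0,5): δ = 140.08°  ·
  (1,2): δ = 110.39°  ·
  (1,3): δ = 29.55°  ✓
  (1,4): δ = 41.26°  ✓
  (1,5): δ = 75.95°  ·
  (2,3): δ = 99.16°  ·
  (2,4): δ = 28.35°  ✓
  (2,5): δ = 6.34°  ✓
  (3,4): δ = 109.19°  ·
  (3,5): δ = 74.50°  ·
  (4,5): δ = 145.31°  ·
antipodal pairs: 6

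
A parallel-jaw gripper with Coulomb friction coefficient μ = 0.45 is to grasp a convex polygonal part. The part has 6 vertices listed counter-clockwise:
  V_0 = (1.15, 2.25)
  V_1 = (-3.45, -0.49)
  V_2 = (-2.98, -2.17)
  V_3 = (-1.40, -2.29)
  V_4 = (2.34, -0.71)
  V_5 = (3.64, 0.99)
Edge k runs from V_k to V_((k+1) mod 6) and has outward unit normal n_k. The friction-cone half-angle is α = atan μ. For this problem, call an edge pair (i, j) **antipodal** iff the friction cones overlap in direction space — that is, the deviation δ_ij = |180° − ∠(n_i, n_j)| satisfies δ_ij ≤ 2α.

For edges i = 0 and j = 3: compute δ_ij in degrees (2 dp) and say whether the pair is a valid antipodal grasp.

δ = 7.88°, valid

α = atan 0.45 = 24.23°;  2α = 48.46°
edge 0: e_0 = (-4.60, -2.74);  n_0 = (-0.5117, +0.8591)
edge 3: e_3 = (+3.74, +1.58);  n_3 = (+0.3892, -0.9212)
∠(n_0, n_3) = 172.12°
δ = |180° − 172.12°| = 7.88°
7.88° ≤ 2α = 48.46°  →  valid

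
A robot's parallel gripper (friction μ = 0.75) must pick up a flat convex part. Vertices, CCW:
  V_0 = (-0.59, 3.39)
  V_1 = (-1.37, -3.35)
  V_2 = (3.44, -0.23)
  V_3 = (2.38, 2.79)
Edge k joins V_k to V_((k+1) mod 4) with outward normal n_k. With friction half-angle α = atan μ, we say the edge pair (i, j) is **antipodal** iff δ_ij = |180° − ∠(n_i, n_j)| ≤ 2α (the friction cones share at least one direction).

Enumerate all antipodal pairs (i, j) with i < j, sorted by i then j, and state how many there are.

α = atan 0.75 = 36.87°;  2α = 73.74°
n_0 = (-0.9934, +0.1150)
n_1 = (+0.5442, -0.8390)
n_2 = (+0.9436, +0.3312)
n_3 = (+0.1980, +0.9802)
  (0,1): δ = 50.43°  ✓
  (0,2): δ = 25.94°  ✓
  (0,3): δ = 85.18°  ·
  (1,2): δ = 103.63°  ·
  (1,3): δ = 44.39°  ✓
  (2,3): δ = 120.76°  ·
antipodal pairs: 3

count = 3; pairs: (0,1), (0,2), (1,3)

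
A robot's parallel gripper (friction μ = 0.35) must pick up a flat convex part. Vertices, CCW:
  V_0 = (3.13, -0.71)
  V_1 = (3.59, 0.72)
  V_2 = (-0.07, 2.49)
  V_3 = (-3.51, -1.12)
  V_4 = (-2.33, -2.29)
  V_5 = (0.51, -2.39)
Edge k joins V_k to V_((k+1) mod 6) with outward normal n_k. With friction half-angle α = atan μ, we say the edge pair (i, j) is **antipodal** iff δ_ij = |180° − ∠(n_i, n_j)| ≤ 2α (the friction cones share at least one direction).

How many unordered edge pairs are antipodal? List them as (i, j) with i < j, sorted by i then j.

α = atan 0.35 = 19.29°;  2α = 38.58°
n_0 = (+0.9520, -0.3062)
n_1 = (+0.4354, +0.9003)
n_2 = (-0.7239, +0.6899)
n_3 = (-0.7041, -0.7101)
n_4 = (-0.0352, -0.9994)
n_5 = (+0.5398, -0.8418)
  (0,1): δ = 97.98°  ·
  (0,2): δ = 25.79°  ✓
  (0,3): δ = 63.08°  ·
  (0,4): δ = 105.82°  ·
  (0,5): δ = 140.50°  ·
  (1,2): δ = 107.81°  ·
  (1,3): δ = 18.95°  ✓
  (1,4): δ = 23.79°  ✓
  (1,5): δ = 58.48°  ·
  (2,3): δ = 91.14°  ·
  (2,4): δ = 48.40°  ·
  (2,5): δ = 13.71°  ✓
  (3,4): δ = 137.26°  ·
  (3,5): δ = 102.57°  ·
  (4,5): δ = 145.31°  ·
antipodal pairs: 4

count = 4; pairs: (0,2), (1,3), (1,4), (2,5)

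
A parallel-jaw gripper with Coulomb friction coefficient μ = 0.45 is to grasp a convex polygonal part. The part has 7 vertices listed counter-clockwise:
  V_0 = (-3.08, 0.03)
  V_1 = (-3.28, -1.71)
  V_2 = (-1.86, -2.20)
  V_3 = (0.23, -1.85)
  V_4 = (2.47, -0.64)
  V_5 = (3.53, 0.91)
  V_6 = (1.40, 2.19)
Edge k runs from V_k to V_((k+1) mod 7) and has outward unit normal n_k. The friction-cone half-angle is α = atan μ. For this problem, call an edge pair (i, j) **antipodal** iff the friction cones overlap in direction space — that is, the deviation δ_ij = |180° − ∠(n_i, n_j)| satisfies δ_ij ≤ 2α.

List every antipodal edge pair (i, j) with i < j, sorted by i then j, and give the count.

count = 7; pairs: (0,4), (1,5), (1,6), (2,5), (2,6), (3,6), (4,6)

α = atan 0.45 = 24.23°;  2α = 48.46°
n_0 = (-0.9935, +0.1142)
n_1 = (-0.3262, -0.9453)
n_2 = (+0.1652, -0.9863)
n_3 = (+0.4753, -0.8798)
n_4 = (+0.8254, -0.5645)
n_5 = (+0.5151, +0.8571)
n_6 = (-0.4343, +0.9008)
  (0,1): δ = 102.48°  ·
  (0,2): δ = 73.94°  ·
  (0,3): δ = 55.07°  ·
  (0,4): δ = 27.81°  ✓
  (0,5): δ = 65.55°  ·
  (0,6): δ = 122.30°  ·
  (1,2): δ = 151.46°  ·
  (1,3): δ = 132.58°  ·
  (1,4): δ = 105.33°  ·
  (1,5): δ = 11.97°  ✓
  (1,6): δ = 44.78°  ✓
  (2,3): δ = 161.13°  ·
  (2,4): δ = 133.87°  ·
  (2,5): δ = 40.51°  ✓
  (2,6): δ = 16.23°  ✓
  (3,4): δ = 152.74°  ·
  (3,5): δ = 59.38°  ·
  (3,6): δ = 2.64°  ✓
  (4,5): δ = 86.64°  ·
  (4,6): δ = 29.89°  ✓
  (5,6): δ = 123.26°  ·
antipodal pairs: 7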